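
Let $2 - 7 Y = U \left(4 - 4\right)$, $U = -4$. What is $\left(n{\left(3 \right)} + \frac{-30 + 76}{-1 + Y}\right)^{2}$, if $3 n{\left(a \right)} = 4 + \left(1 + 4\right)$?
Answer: $\frac{94249}{25} \approx 3770.0$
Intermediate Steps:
$Y = \frac{2}{7}$ ($Y = \frac{2}{7} - \frac{\left(-4\right) \left(4 - 4\right)}{7} = \frac{2}{7} - \frac{\left(-4\right) 0}{7} = \frac{2}{7} - 0 = \frac{2}{7} + 0 = \frac{2}{7} \approx 0.28571$)
$n{\left(a \right)} = 3$ ($n{\left(a \right)} = \frac{4 + \left(1 + 4\right)}{3} = \frac{4 + 5}{3} = \frac{1}{3} \cdot 9 = 3$)
$\left(n{\left(3 \right)} + \frac{-30 + 76}{-1 + Y}\right)^{2} = \left(3 + \frac{-30 + 76}{-1 + \frac{2}{7}}\right)^{2} = \left(3 + \frac{46}{- \frac{5}{7}}\right)^{2} = \left(3 + 46 \left(- \frac{7}{5}\right)\right)^{2} = \left(3 - \frac{322}{5}\right)^{2} = \left(- \frac{307}{5}\right)^{2} = \frac{94249}{25}$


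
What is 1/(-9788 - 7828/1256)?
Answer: -314/3075389 ≈ -0.00010210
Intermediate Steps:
1/(-9788 - 7828/1256) = 1/(-9788 - 7828*1/1256) = 1/(-9788 - 1957/314) = 1/(-3075389/314) = -314/3075389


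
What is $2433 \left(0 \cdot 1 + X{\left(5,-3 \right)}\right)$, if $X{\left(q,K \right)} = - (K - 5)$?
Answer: $19464$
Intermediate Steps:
$X{\left(q,K \right)} = 5 - K$ ($X{\left(q,K \right)} = - (-5 + K) = 5 - K$)
$2433 \left(0 \cdot 1 + X{\left(5,-3 \right)}\right) = 2433 \left(0 \cdot 1 + \left(5 - -3\right)\right) = 2433 \left(0 + \left(5 + 3\right)\right) = 2433 \left(0 + 8\right) = 2433 \cdot 8 = 19464$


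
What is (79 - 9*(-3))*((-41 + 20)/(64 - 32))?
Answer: -1113/16 ≈ -69.563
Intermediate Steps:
(79 - 9*(-3))*((-41 + 20)/(64 - 32)) = (79 + 27)*(-21/32) = 106*(-21*1/32) = 106*(-21/32) = -1113/16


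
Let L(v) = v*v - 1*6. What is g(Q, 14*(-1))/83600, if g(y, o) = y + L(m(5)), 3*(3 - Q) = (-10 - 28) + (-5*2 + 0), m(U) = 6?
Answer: 49/83600 ≈ 0.00058612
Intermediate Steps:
Q = 19 (Q = 3 - ((-10 - 28) + (-5*2 + 0))/3 = 3 - (-38 + (-10 + 0))/3 = 3 - (-38 - 10)/3 = 3 - ⅓*(-48) = 3 + 16 = 19)
L(v) = -6 + v² (L(v) = v² - 6 = -6 + v²)
g(y, o) = 30 + y (g(y, o) = y + (-6 + 6²) = y + (-6 + 36) = y + 30 = 30 + y)
g(Q, 14*(-1))/83600 = (30 + 19)/83600 = 49*(1/83600) = 49/83600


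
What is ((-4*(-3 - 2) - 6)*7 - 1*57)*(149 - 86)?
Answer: 2583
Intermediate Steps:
((-4*(-3 - 2) - 6)*7 - 1*57)*(149 - 86) = ((-4*(-5) - 6)*7 - 57)*63 = ((20 - 6)*7 - 57)*63 = (14*7 - 57)*63 = (98 - 57)*63 = 41*63 = 2583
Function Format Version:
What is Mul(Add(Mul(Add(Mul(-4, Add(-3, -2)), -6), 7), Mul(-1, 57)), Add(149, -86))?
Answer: 2583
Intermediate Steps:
Mul(Add(Mul(Add(Mul(-4, Add(-3, -2)), -6), 7), Mul(-1, 57)), Add(149, -86)) = Mul(Add(Mul(Add(Mul(-4, -5), -6), 7), -57), 63) = Mul(Add(Mul(Add(20, -6), 7), -57), 63) = Mul(Add(Mul(14, 7), -57), 63) = Mul(Add(98, -57), 63) = Mul(41, 63) = 2583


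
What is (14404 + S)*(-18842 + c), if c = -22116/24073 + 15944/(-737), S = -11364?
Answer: -53550581415360/933779 ≈ -5.7348e+7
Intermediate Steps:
c = -21058916/933779 (c = -22116*1/24073 + 15944*(-1/737) = -1164/1267 - 15944/737 = -21058916/933779 ≈ -22.552)
(14404 + S)*(-18842 + c) = (14404 - 11364)*(-18842 - 21058916/933779) = 3040*(-17615322834/933779) = -53550581415360/933779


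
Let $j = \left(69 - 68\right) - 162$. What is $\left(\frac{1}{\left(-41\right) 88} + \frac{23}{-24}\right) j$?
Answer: $\frac{208817}{1353} \approx 154.34$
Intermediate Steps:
$j = -161$ ($j = 1 - 162 = -161$)
$\left(\frac{1}{\left(-41\right) 88} + \frac{23}{-24}\right) j = \left(\frac{1}{\left(-41\right) 88} + \frac{23}{-24}\right) \left(-161\right) = \left(\left(- \frac{1}{41}\right) \frac{1}{88} + 23 \left(- \frac{1}{24}\right)\right) \left(-161\right) = \left(- \frac{1}{3608} - \frac{23}{24}\right) \left(-161\right) = \left(- \frac{1297}{1353}\right) \left(-161\right) = \frac{208817}{1353}$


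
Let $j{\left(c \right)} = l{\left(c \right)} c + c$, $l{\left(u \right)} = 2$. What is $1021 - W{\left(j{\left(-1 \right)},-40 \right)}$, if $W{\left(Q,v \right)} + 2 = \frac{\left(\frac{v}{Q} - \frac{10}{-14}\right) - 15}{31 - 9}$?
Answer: $\frac{236323}{231} \approx 1023.0$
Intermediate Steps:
$j{\left(c \right)} = 3 c$ ($j{\left(c \right)} = 2 c + c = 3 c$)
$W{\left(Q,v \right)} = - \frac{204}{77} + \frac{v}{22 Q}$ ($W{\left(Q,v \right)} = -2 + \frac{\left(\frac{v}{Q} - \frac{10}{-14}\right) - 15}{31 - 9} = -2 + \frac{\left(\frac{v}{Q} - - \frac{5}{7}\right) - 15}{22} = -2 + \left(\left(\frac{v}{Q} + \frac{5}{7}\right) - 15\right) \frac{1}{22} = -2 + \left(\left(\frac{5}{7} + \frac{v}{Q}\right) - 15\right) \frac{1}{22} = -2 + \left(- \frac{100}{7} + \frac{v}{Q}\right) \frac{1}{22} = -2 - \left(\frac{50}{77} - \frac{v}{22 Q}\right) = - \frac{204}{77} + \frac{v}{22 Q}$)
$1021 - W{\left(j{\left(-1 \right)},-40 \right)} = 1021 - \left(- \frac{204}{77} + \frac{1}{22} \left(-40\right) \frac{1}{3 \left(-1\right)}\right) = 1021 - \left(- \frac{204}{77} + \frac{1}{22} \left(-40\right) \frac{1}{-3}\right) = 1021 - \left(- \frac{204}{77} + \frac{1}{22} \left(-40\right) \left(- \frac{1}{3}\right)\right) = 1021 - \left(- \frac{204}{77} + \frac{20}{33}\right) = 1021 - - \frac{472}{231} = 1021 + \frac{472}{231} = \frac{236323}{231}$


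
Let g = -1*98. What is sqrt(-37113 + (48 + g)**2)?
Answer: I*sqrt(34613) ≈ 186.05*I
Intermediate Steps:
g = -98
sqrt(-37113 + (48 + g)**2) = sqrt(-37113 + (48 - 98)**2) = sqrt(-37113 + (-50)**2) = sqrt(-37113 + 2500) = sqrt(-34613) = I*sqrt(34613)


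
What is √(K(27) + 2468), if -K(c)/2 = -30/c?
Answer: 2*√5558/3 ≈ 49.701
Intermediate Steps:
K(c) = 60/c (K(c) = -(-60)/c = 60/c)
√(K(27) + 2468) = √(60/27 + 2468) = √(60*(1/27) + 2468) = √(20/9 + 2468) = √(22232/9) = 2*√5558/3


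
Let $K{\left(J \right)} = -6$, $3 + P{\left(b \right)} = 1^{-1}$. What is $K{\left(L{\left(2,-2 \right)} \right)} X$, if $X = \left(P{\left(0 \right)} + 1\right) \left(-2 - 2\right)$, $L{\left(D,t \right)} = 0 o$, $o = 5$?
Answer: $-24$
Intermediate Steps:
$P{\left(b \right)} = -2$ ($P{\left(b \right)} = -3 + 1^{-1} = -3 + 1 = -2$)
$L{\left(D,t \right)} = 0$ ($L{\left(D,t \right)} = 0 \cdot 5 = 0$)
$X = 4$ ($X = \left(-2 + 1\right) \left(-2 - 2\right) = \left(-1\right) \left(-4\right) = 4$)
$K{\left(L{\left(2,-2 \right)} \right)} X = \left(-6\right) 4 = -24$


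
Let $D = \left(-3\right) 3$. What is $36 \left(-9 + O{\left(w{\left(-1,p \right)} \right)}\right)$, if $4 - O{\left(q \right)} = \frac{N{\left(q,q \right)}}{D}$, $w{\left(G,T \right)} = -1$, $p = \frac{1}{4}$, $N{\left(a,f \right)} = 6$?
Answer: $-156$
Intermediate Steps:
$p = \frac{1}{4} \approx 0.25$
$D = -9$
$O{\left(q \right)} = \frac{14}{3}$ ($O{\left(q \right)} = 4 - \frac{6}{-9} = 4 - 6 \left(- \frac{1}{9}\right) = 4 - - \frac{2}{3} = 4 + \frac{2}{3} = \frac{14}{3}$)
$36 \left(-9 + O{\left(w{\left(-1,p \right)} \right)}\right) = 36 \left(-9 + \frac{14}{3}\right) = 36 \left(- \frac{13}{3}\right) = -156$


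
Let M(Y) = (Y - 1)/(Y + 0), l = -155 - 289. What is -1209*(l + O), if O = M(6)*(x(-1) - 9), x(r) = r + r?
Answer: 1095757/2 ≈ 5.4788e+5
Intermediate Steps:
l = -444
M(Y) = (-1 + Y)/Y
x(r) = 2*r
O = -55/6 (O = ((-1 + 6)/6)*(2*(-1) - 9) = ((1/6)*5)*(-2 - 9) = (5/6)*(-11) = -55/6 ≈ -9.1667)
-1209*(l + O) = -1209*(-444 - 55/6) = -1209*(-2719/6) = 1095757/2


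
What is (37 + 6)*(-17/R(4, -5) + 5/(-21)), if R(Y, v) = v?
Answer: 14276/105 ≈ 135.96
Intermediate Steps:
(37 + 6)*(-17/R(4, -5) + 5/(-21)) = (37 + 6)*(-17/(-5) + 5/(-21)) = 43*(-17*(-1/5) + 5*(-1/21)) = 43*(17/5 - 5/21) = 43*(332/105) = 14276/105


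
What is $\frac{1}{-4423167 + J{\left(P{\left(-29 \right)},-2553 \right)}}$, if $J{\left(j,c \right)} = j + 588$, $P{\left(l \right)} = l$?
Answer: $- \frac{1}{4422608} \approx -2.2611 \cdot 10^{-7}$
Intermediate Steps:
$J{\left(j,c \right)} = 588 + j$
$\frac{1}{-4423167 + J{\left(P{\left(-29 \right)},-2553 \right)}} = \frac{1}{-4423167 + \left(588 - 29\right)} = \frac{1}{-4423167 + 559} = \frac{1}{-4422608} = - \frac{1}{4422608}$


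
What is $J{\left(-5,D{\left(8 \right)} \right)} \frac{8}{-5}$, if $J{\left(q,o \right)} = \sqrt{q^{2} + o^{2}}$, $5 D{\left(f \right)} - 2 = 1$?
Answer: $- \frac{8 \sqrt{634}}{25} \approx -8.0574$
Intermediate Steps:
$D{\left(f \right)} = \frac{3}{5}$ ($D{\left(f \right)} = \frac{2}{5} + \frac{1}{5} \cdot 1 = \frac{2}{5} + \frac{1}{5} = \frac{3}{5}$)
$J{\left(q,o \right)} = \sqrt{o^{2} + q^{2}}$
$J{\left(-5,D{\left(8 \right)} \right)} \frac{8}{-5} = \sqrt{\left(\frac{3}{5}\right)^{2} + \left(-5\right)^{2}} \frac{8}{-5} = \sqrt{\frac{9}{25} + 25} \cdot 8 \left(- \frac{1}{5}\right) = \sqrt{\frac{634}{25}} \left(- \frac{8}{5}\right) = \frac{\sqrt{634}}{5} \left(- \frac{8}{5}\right) = - \frac{8 \sqrt{634}}{25}$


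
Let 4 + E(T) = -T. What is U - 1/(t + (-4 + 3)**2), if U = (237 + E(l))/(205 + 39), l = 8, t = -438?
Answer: 98569/106628 ≈ 0.92442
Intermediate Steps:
E(T) = -4 - T
U = 225/244 (U = (237 + (-4 - 1*8))/(205 + 39) = (237 + (-4 - 8))/244 = (237 - 12)*(1/244) = 225*(1/244) = 225/244 ≈ 0.92213)
U - 1/(t + (-4 + 3)**2) = 225/244 - 1/(-438 + (-4 + 3)**2) = 225/244 - 1/(-438 + (-1)**2) = 225/244 - 1/(-438 + 1) = 225/244 - 1/(-437) = 225/244 - 1*(-1/437) = 225/244 + 1/437 = 98569/106628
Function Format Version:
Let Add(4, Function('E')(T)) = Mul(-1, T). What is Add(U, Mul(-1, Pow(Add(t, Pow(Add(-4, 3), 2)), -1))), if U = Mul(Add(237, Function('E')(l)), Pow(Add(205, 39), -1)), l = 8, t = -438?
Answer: Rational(98569, 106628) ≈ 0.92442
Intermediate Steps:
Function('E')(T) = Add(-4, Mul(-1, T))
U = Rational(225, 244) (U = Mul(Add(237, Add(-4, Mul(-1, 8))), Pow(Add(205, 39), -1)) = Mul(Add(237, Add(-4, -8)), Pow(244, -1)) = Mul(Add(237, -12), Rational(1, 244)) = Mul(225, Rational(1, 244)) = Rational(225, 244) ≈ 0.92213)
Add(U, Mul(-1, Pow(Add(t, Pow(Add(-4, 3), 2)), -1))) = Add(Rational(225, 244), Mul(-1, Pow(Add(-438, Pow(Add(-4, 3), 2)), -1))) = Add(Rational(225, 244), Mul(-1, Pow(Add(-438, Pow(-1, 2)), -1))) = Add(Rational(225, 244), Mul(-1, Pow(Add(-438, 1), -1))) = Add(Rational(225, 244), Mul(-1, Pow(-437, -1))) = Add(Rational(225, 244), Mul(-1, Rational(-1, 437))) = Add(Rational(225, 244), Rational(1, 437)) = Rational(98569, 106628)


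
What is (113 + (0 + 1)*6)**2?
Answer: 14161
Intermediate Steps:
(113 + (0 + 1)*6)**2 = (113 + 1*6)**2 = (113 + 6)**2 = 119**2 = 14161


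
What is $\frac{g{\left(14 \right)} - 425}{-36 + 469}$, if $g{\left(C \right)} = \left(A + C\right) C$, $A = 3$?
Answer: $- \frac{187}{433} \approx -0.43187$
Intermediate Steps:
$g{\left(C \right)} = C \left(3 + C\right)$ ($g{\left(C \right)} = \left(3 + C\right) C = C \left(3 + C\right)$)
$\frac{g{\left(14 \right)} - 425}{-36 + 469} = \frac{14 \left(3 + 14\right) - 425}{-36 + 469} = \frac{14 \cdot 17 - 425}{433} = \left(238 - 425\right) \frac{1}{433} = \left(-187\right) \frac{1}{433} = - \frac{187}{433}$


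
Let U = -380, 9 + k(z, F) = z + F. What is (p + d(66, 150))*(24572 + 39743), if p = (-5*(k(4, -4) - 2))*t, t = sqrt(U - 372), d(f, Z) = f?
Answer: 4244790 + 14149300*I*sqrt(47) ≈ 4.2448e+6 + 9.7003e+7*I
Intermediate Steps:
k(z, F) = -9 + F + z (k(z, F) = -9 + (z + F) = -9 + (F + z) = -9 + F + z)
t = 4*I*sqrt(47) (t = sqrt(-380 - 372) = sqrt(-752) = 4*I*sqrt(47) ≈ 27.423*I)
p = 220*I*sqrt(47) (p = (-5*((-9 - 4 + 4) - 2))*(4*I*sqrt(47)) = (-5*(-9 - 2))*(4*I*sqrt(47)) = (-5*(-11))*(4*I*sqrt(47)) = 55*(4*I*sqrt(47)) = 220*I*sqrt(47) ≈ 1508.2*I)
(p + d(66, 150))*(24572 + 39743) = (220*I*sqrt(47) + 66)*(24572 + 39743) = (66 + 220*I*sqrt(47))*64315 = 4244790 + 14149300*I*sqrt(47)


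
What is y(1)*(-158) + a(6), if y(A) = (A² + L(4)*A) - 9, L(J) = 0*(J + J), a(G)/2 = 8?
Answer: 1280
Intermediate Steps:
a(G) = 16 (a(G) = 2*8 = 16)
L(J) = 0 (L(J) = 0*(2*J) = 0)
y(A) = -9 + A² (y(A) = (A² + 0*A) - 9 = (A² + 0) - 9 = A² - 9 = -9 + A²)
y(1)*(-158) + a(6) = (-9 + 1²)*(-158) + 16 = (-9 + 1)*(-158) + 16 = -8*(-158) + 16 = 1264 + 16 = 1280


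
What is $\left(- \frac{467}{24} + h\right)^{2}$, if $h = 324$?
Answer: $\frac{53421481}{576} \approx 92746.0$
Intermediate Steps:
$\left(- \frac{467}{24} + h\right)^{2} = \left(- \frac{467}{24} + 324\right)^{2} = \left(\frac{7309}{24}\right)^{2} = \frac{53421481}{576}$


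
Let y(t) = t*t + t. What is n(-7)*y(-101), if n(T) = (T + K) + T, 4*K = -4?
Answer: -151500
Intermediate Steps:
K = -1 (K = (1/4)*(-4) = -1)
n(T) = -1 + 2*T (n(T) = (T - 1) + T = (-1 + T) + T = -1 + 2*T)
y(t) = t + t**2 (y(t) = t**2 + t = t + t**2)
n(-7)*y(-101) = (-1 + 2*(-7))*(-101*(1 - 101)) = (-1 - 14)*(-101*(-100)) = -15*10100 = -151500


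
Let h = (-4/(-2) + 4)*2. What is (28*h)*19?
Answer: 6384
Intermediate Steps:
h = 12 (h = (-4*(-½) + 4)*2 = (2 + 4)*2 = 6*2 = 12)
(28*h)*19 = (28*12)*19 = 336*19 = 6384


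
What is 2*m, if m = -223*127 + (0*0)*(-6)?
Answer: -56642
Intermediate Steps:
m = -28321 (m = -28321 + 0*(-6) = -28321 + 0 = -28321)
2*m = 2*(-28321) = -56642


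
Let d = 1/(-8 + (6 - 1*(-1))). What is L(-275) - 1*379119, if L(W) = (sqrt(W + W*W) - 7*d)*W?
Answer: -381044 - 1375*sqrt(3014) ≈ -4.5653e+5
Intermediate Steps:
d = -1 (d = 1/(-8 + (6 + 1)) = 1/(-8 + 7) = 1/(-1) = -1)
L(W) = W*(7 + sqrt(W + W**2)) (L(W) = (sqrt(W + W*W) - 7*(-1))*W = (sqrt(W + W**2) + 7)*W = (7 + sqrt(W + W**2))*W = W*(7 + sqrt(W + W**2)))
L(-275) - 1*379119 = -275*(7 + sqrt(-275*(1 - 275))) - 1*379119 = -275*(7 + sqrt(-275*(-274))) - 379119 = -275*(7 + sqrt(75350)) - 379119 = -275*(7 + 5*sqrt(3014)) - 379119 = (-1925 - 1375*sqrt(3014)) - 379119 = -381044 - 1375*sqrt(3014)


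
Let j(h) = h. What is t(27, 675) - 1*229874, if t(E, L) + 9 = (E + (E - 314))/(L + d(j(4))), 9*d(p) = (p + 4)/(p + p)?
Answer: -349192862/1519 ≈ -2.2988e+5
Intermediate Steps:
d(p) = (4 + p)/(18*p) (d(p) = ((p + 4)/(p + p))/9 = ((4 + p)/((2*p)))/9 = ((4 + p)*(1/(2*p)))/9 = ((4 + p)/(2*p))/9 = (4 + p)/(18*p))
t(E, L) = -9 + (-314 + 2*E)/(⅑ + L) (t(E, L) = -9 + (E + (E - 314))/(L + (1/18)*(4 + 4)/4) = -9 + (E + (-314 + E))/(L + (1/18)*(¼)*8) = -9 + (-314 + 2*E)/(L + ⅑) = -9 + (-314 + 2*E)/(⅑ + L))
t(27, 675) - 1*229874 = 9*(-315 - 9*675 + 2*27)/(1 + 9*675) - 1*229874 = 9*(-315 - 6075 + 54)/(1 + 6075) - 229874 = 9*(-6336)/6076 - 229874 = 9*(1/6076)*(-6336) - 229874 = -14256/1519 - 229874 = -349192862/1519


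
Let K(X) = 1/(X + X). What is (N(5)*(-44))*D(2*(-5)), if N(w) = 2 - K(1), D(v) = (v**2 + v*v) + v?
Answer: -12540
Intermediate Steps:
K(X) = 1/(2*X)
D(v) = v + 2*v**2 (D(v) = (v**2 + v**2) + v = 2*v**2 + v = v + 2*v**2)
N(w) = 3/2 (N(w) = 2 - 1/(2*1) = 2 - 1/2 = 3/2)
(N(5)*(-44))*D(2*(-5)) = ((3/2)*(-44))*((2*(-5))*(1 + 2*(2*(-5)))) = -(-660)*(1 + 2*(-10)) = -(-660)*(1 - 20) = -(-660)*(-19) = -66*190 = -12540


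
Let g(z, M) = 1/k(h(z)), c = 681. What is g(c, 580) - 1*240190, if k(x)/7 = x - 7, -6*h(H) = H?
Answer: -405200532/1687 ≈ -2.4019e+5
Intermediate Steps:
h(H) = -H/6
k(x) = -49 + 7*x (k(x) = 7*(x - 7) = 7*(-7 + x) = -49 + 7*x)
g(z, M) = 1/(-49 - 7*z/6) (g(z, M) = 1/(-49 + 7*(-z/6)) = 1/(-49 - 7*z/6))
g(c, 580) - 1*240190 = 6/(7*(-42 - 1*681)) - 1*240190 = 6/(7*(-42 - 681)) - 240190 = (6/7)/(-723) - 240190 = (6/7)*(-1/723) - 240190 = -2/1687 - 240190 = -405200532/1687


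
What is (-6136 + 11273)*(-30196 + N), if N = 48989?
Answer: 96539641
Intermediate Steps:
(-6136 + 11273)*(-30196 + N) = (-6136 + 11273)*(-30196 + 48989) = 5137*18793 = 96539641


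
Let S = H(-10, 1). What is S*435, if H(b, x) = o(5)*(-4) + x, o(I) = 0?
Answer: 435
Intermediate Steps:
H(b, x) = x (H(b, x) = 0*(-4) + x = 0 + x = x)
S = 1
S*435 = 1*435 = 435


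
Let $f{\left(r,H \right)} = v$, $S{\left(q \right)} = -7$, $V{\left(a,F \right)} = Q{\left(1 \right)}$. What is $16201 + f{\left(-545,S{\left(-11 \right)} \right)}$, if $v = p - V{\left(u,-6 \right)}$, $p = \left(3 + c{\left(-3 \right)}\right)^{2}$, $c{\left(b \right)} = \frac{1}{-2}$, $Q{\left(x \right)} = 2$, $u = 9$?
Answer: $\frac{64821}{4} \approx 16205.0$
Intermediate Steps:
$V{\left(a,F \right)} = 2$
$c{\left(b \right)} = - \frac{1}{2}$
$p = \frac{25}{4}$ ($p = \left(3 - \frac{1}{2}\right)^{2} = \left(\frac{5}{2}\right)^{2} = \frac{25}{4} \approx 6.25$)
$v = \frac{17}{4}$ ($v = \frac{25}{4} - 2 = \frac{17}{4} \approx 4.25$)
$f{\left(r,H \right)} = \frac{17}{4}$
$16201 + f{\left(-545,S{\left(-11 \right)} \right)} = 16201 + \frac{17}{4} = \frac{64821}{4}$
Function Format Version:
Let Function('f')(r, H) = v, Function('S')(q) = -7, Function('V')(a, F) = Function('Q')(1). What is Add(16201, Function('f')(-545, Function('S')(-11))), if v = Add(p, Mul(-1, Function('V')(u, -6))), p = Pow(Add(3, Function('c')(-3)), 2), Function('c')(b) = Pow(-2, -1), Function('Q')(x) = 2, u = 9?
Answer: Rational(64821, 4) ≈ 16205.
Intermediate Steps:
Function('V')(a, F) = 2
Function('c')(b) = Rational(-1, 2)
p = Rational(25, 4) (p = Pow(Add(3, Rational(-1, 2)), 2) = Pow(Rational(5, 2), 2) = Rational(25, 4) ≈ 6.2500)
v = Rational(17, 4) (v = Add(Rational(25, 4), Mul(-1, 2)) = Add(Rational(25, 4), -2) = Rational(17, 4) ≈ 4.2500)
Function('f')(r, H) = Rational(17, 4)
Add(16201, Function('f')(-545, Function('S')(-11))) = Add(16201, Rational(17, 4)) = Rational(64821, 4)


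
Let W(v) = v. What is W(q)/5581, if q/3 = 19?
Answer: 57/5581 ≈ 0.010213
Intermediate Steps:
q = 57 (q = 3*19 = 57)
W(q)/5581 = 57/5581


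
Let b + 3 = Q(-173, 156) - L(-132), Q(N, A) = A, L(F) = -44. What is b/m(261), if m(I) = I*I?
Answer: 197/68121 ≈ 0.0028919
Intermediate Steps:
m(I) = I²
b = 197 (b = -3 + (156 - 1*(-44)) = -3 + (156 + 44) = -3 + 200 = 197)
b/m(261) = 197/(261²) = 197/68121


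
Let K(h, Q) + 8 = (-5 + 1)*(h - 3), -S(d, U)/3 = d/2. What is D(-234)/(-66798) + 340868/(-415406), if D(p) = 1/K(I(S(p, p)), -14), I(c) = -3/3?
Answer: -91077410359/110993159952 ≈ -0.82057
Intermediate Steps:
S(d, U) = -3*d/2
I(c) = -1 (I(c) = -3*⅓ = -1)
K(h, Q) = 4 - 4*h (K(h, Q) = -8 + (-5 + 1)*(h - 3) = -8 - 4*(-3 + h) = -8 + (12 - 4*h) = 4 - 4*h)
D(p) = ⅛ (D(p) = 1/(4 - 4*(-1)) = 1/(4 + 4) = 1/8 = ⅛)
D(-234)/(-66798) + 340868/(-415406) = (⅛)/(-66798) + 340868/(-415406) = (⅛)*(-1/66798) + 340868*(-1/415406) = -1/534384 - 170434/207703 = -91077410359/110993159952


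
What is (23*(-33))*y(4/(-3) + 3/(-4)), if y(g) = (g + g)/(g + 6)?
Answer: 37950/47 ≈ 807.45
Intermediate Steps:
y(g) = 2*g/(6 + g) (y(g) = (2*g)/(6 + g) = 2*g/(6 + g))
(23*(-33))*y(4/(-3) + 3/(-4)) = (23*(-33))*(2*(4/(-3) + 3/(-4))/(6 + (4/(-3) + 3/(-4)))) = -1518*(4*(-1/3) + 3*(-1/4))/(6 + (4*(-1/3) + 3*(-1/4))) = -1518*(-4/3 - 3/4)/(6 + (-4/3 - 3/4)) = -1518*(-25)/(12*(6 - 25/12)) = -1518*(-25)/(12*47/12) = -1518*(-25)*12/(12*47) = -759*(-50/47) = 37950/47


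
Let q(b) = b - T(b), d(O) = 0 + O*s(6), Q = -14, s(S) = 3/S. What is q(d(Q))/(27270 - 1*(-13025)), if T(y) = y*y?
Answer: -56/40295 ≈ -0.0013898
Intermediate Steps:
d(O) = O/2 (d(O) = 0 + O*(3/6) = 0 + O*(3*(1/6)) = 0 + O*(1/2) = 0 + O/2 = O/2)
T(y) = y**2
q(b) = b - b**2
q(d(Q))/(27270 - 1*(-13025)) = (((1/2)*(-14))*(1 - (-14)/2))/(27270 - 1*(-13025)) = (-7*(1 - 1*(-7)))/(27270 + 13025) = -7*(1 + 7)/40295 = -7*8*(1/40295) = -56*1/40295 = -56/40295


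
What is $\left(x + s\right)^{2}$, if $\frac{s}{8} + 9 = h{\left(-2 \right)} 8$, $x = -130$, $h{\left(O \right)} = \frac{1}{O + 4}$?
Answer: $28900$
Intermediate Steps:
$h{\left(O \right)} = \frac{1}{4 + O}$
$s = -40$ ($s = -72 + 8 \frac{1}{4 - 2} \cdot 8 = -72 + 8 \cdot \frac{1}{2} \cdot 8 = -72 + 8 \cdot 4 = -72 + 32 = -40$)
$\left(x + s\right)^{2} = \left(-130 - 40\right)^{2} = \left(-170\right)^{2} = 28900$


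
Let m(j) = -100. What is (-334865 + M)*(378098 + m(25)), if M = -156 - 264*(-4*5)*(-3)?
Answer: -132624756278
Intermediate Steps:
M = -15996 (M = -156 - (-5280)*(-3) = -156 - 264*60 = -156 - 15840 = -15996)
(-334865 + M)*(378098 + m(25)) = (-334865 - 15996)*(378098 - 100) = -350861*377998 = -132624756278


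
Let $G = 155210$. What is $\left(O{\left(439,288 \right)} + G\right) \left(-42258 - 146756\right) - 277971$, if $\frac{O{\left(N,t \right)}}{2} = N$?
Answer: $-29503095203$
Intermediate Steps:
$O{\left(N,t \right)} = 2 N$
$\left(O{\left(439,288 \right)} + G\right) \left(-42258 - 146756\right) - 277971 = \left(2 \cdot 439 + 155210\right) \left(-42258 - 146756\right) - 277971 = \left(878 + 155210\right) \left(-189014\right) - 277971 = 156088 \left(-189014\right) - 277971 = -29502817232 - 277971 = -29503095203$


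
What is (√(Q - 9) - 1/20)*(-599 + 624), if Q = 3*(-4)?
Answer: -5/4 + 25*I*√21 ≈ -1.25 + 114.56*I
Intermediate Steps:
Q = -12
(√(Q - 9) - 1/20)*(-599 + 624) = (√(-12 - 9) - 1/20)*(-599 + 624) = (√(-21) - 1*1/20)*25 = (I*√21 - 1/20)*25 = (-1/20 + I*√21)*25 = -5/4 + 25*I*√21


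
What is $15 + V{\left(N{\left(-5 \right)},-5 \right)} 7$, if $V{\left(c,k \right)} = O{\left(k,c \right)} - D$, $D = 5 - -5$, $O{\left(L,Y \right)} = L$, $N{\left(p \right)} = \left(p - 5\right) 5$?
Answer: $-90$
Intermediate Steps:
$N{\left(p \right)} = -25 + 5 p$ ($N{\left(p \right)} = \left(-5 + p\right) 5 = -25 + 5 p$)
$D = 10$ ($D = 5 + 5 = 10$)
$V{\left(c,k \right)} = -10 + k$ ($V{\left(c,k \right)} = k - 10 = -10 + k$)
$15 + V{\left(N{\left(-5 \right)},-5 \right)} 7 = 15 + \left(-10 - 5\right) 7 = 15 - 105 = -90$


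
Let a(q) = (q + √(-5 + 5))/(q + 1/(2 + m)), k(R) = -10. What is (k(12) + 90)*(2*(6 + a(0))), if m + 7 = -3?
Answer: 960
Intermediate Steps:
m = -10 (m = -7 - 3 = -10)
a(q) = q/(-⅛ + q) (a(q) = (q + √(-5 + 5))/(q + 1/(2 - 10)) = (q + √0)/(q + 1/(-8)) = (q + 0)/(q - ⅛) = q/(-⅛ + q))
(k(12) + 90)*(2*(6 + a(0))) = (-10 + 90)*(2*(6 + 8*0/(-1 + 8*0))) = 80*(2*(6 + 8*0/(-1 + 0))) = 80*(2*(6 + 8*0/(-1))) = 80*(2*(6 + 8*0*(-1))) = 80*(2*(6 + 0)) = 80*(2*6) = 80*12 = 960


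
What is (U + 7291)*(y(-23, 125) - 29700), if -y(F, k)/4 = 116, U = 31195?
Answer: -1160891704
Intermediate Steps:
y(F, k) = -464 (y(F, k) = -4*116 = -464)
(U + 7291)*(y(-23, 125) - 29700) = (31195 + 7291)*(-464 - 29700) = 38486*(-30164) = -1160891704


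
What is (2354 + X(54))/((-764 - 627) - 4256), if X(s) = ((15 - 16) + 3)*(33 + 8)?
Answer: -2436/5647 ≈ -0.43138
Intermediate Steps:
X(s) = 82 (X(s) = (-1 + 3)*41 = 2*41 = 82)
(2354 + X(54))/((-764 - 627) - 4256) = (2354 + 82)/((-764 - 627) - 4256) = 2436/(-1391 - 4256) = 2436/(-5647) = 2436*(-1/5647) = -2436/5647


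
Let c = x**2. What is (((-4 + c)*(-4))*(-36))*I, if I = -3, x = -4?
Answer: -5184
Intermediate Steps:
c = 16 (c = (-4)**2 = 16)
(((-4 + c)*(-4))*(-36))*I = (((-4 + 16)*(-4))*(-36))*(-3) = ((12*(-4))*(-36))*(-3) = -48*(-36)*(-3) = 1728*(-3) = -5184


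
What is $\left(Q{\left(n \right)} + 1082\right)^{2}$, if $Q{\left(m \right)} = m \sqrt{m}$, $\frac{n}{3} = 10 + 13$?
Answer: $1499233 + 149316 \sqrt{69} \approx 2.7395 \cdot 10^{6}$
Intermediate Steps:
$n = 69$ ($n = 3 \left(10 + 13\right) = 3 \cdot 23 = 69$)
$Q{\left(m \right)} = m^{\frac{3}{2}}$
$\left(Q{\left(n \right)} + 1082\right)^{2} = \left(69^{\frac{3}{2}} + 1082\right)^{2} = \left(69 \sqrt{69} + 1082\right)^{2} = \left(1082 + 69 \sqrt{69}\right)^{2}$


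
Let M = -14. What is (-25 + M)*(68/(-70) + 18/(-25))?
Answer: 11544/175 ≈ 65.966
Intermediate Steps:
(-25 + M)*(68/(-70) + 18/(-25)) = (-25 - 14)*(68/(-70) + 18/(-25)) = -39*(68*(-1/70) + 18*(-1/25)) = -39*(-34/35 - 18/25) = -39*(-296/175) = 11544/175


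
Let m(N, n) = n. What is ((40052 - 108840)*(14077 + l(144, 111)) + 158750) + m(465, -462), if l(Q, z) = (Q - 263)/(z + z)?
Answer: -107462820182/111 ≈ -9.6813e+8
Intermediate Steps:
l(Q, z) = (-263 + Q)/(2*z) (l(Q, z) = (-263 + Q)/((2*z)) = (-263 + Q)*(1/(2*z)) = (-263 + Q)/(2*z))
((40052 - 108840)*(14077 + l(144, 111)) + 158750) + m(465, -462) = ((40052 - 108840)*(14077 + (½)*(-263 + 144)/111) + 158750) - 462 = (-68788*(14077 + (½)*(1/111)*(-119)) + 158750) - 462 = (-68788*(14077 - 119/222) + 158750) - 462 = (-68788*3124975/222 + 158750) - 462 = (-107480390150/111 + 158750) - 462 = -107462768900/111 - 462 = -107462820182/111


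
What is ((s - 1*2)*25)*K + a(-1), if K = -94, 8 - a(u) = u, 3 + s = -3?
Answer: 18809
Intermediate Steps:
s = -6 (s = -3 - 3 = -6)
a(u) = 8 - u
((s - 1*2)*25)*K + a(-1) = ((-6 - 1*2)*25)*(-94) + (8 - 1*(-1)) = ((-6 - 2)*25)*(-94) + (8 + 1) = -8*25*(-94) + 9 = -200*(-94) + 9 = 18800 + 9 = 18809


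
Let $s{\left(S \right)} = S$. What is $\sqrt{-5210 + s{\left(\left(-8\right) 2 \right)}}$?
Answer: $i \sqrt{5226} \approx 72.291 i$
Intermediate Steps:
$\sqrt{-5210 + s{\left(\left(-8\right) 2 \right)}} = \sqrt{-5210 - 16} = \sqrt{-5226} = i \sqrt{5226}$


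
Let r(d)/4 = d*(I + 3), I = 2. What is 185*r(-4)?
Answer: -14800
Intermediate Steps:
r(d) = 20*d (r(d) = 4*(d*(2 + 3)) = 4*(d*5) = 4*(5*d) = 20*d)
185*r(-4) = 185*(20*(-4)) = 185*(-80) = -14800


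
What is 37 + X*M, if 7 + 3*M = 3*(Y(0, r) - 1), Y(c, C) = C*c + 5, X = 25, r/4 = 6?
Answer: 236/3 ≈ 78.667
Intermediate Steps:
r = 24 (r = 4*6 = 24)
Y(c, C) = 5 + C*c
M = 5/3 (M = -7/3 + (3*((5 + 24*0) - 1))/3 = -7/3 + (3*((5 + 0) - 1))/3 = -7/3 + (3*(5 - 1))/3 = -7/3 + (3*4)/3 = -7/3 + (1/3)*12 = -7/3 + 4 = 5/3 ≈ 1.6667)
37 + X*M = 37 + 25*(5/3) = 37 + 125/3 = 236/3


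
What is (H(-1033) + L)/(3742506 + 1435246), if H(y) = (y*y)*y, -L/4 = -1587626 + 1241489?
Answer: -1100918389/5177752 ≈ -212.62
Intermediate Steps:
L = 1384548 (L = -4*(-1587626 + 1241489) = -4*(-346137) = 1384548)
H(y) = y³ (H(y) = y²*y = y³)
(H(-1033) + L)/(3742506 + 1435246) = ((-1033)³ + 1384548)/(3742506 + 1435246) = (-1102302937 + 1384548)/5177752 = -1100918389*1/5177752 = -1100918389/5177752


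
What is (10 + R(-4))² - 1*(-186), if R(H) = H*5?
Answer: 286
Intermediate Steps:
R(H) = 5*H
(10 + R(-4))² - 1*(-186) = (10 + 5*(-4))² - 1*(-186) = (10 - 20)² + 186 = (-10)² + 186 = 100 + 186 = 286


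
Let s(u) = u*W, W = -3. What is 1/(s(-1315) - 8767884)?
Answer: -1/8763939 ≈ -1.1410e-7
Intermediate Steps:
s(u) = -3*u (s(u) = u*(-3) = -3*u)
1/(s(-1315) - 8767884) = 1/(-3*(-1315) - 8767884) = 1/(3945 - 8767884) = 1/(-8763939) = -1/8763939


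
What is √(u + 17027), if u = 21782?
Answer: 197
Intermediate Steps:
√(u + 17027) = √(21782 + 17027) = √38809 = 197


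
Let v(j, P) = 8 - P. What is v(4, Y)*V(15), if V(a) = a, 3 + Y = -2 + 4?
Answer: 135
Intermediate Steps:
Y = -1 (Y = -3 + (-2 + 4) = -3 + 2 = -1)
v(4, Y)*V(15) = (8 - 1*(-1))*15 = (8 + 1)*15 = 9*15 = 135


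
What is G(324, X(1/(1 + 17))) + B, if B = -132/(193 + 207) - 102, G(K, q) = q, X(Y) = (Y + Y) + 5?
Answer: -87497/900 ≈ -97.219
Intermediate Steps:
X(Y) = 5 + 2*Y (X(Y) = 2*Y + 5 = 5 + 2*Y)
B = -10233/100 (B = -132/400 - 102 = -132*1/400 - 102 = -33/100 - 102 = -10233/100 ≈ -102.33)
G(324, X(1/(1 + 17))) + B = (5 + 2/(1 + 17)) - 10233/100 = (5 + 2/18) - 10233/100 = (5 + 2*(1/18)) - 10233/100 = (5 + ⅑) - 10233/100 = 46/9 - 10233/100 = -87497/900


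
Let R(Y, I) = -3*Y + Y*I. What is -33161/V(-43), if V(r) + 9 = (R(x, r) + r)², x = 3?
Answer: -33161/32752 ≈ -1.0125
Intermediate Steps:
R(Y, I) = -3*Y + I*Y
V(r) = -9 + (-9 + 4*r)² (V(r) = -9 + (3*(-3 + r) + r)² = -9 + ((-9 + 3*r) + r)² = -9 + (-9 + 4*r)²)
-33161/V(-43) = -33161/(-9 + (-9 + 4*(-43))²) = -33161/(-9 + (-9 - 172)²) = -33161/(-9 + (-181)²) = -33161/(-9 + 32761) = -33161/32752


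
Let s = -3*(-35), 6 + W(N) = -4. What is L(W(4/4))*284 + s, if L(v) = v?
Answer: -2735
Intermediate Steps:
W(N) = -10 (W(N) = -6 - 4 = -10)
s = 105
L(W(4/4))*284 + s = -10*284 + 105 = -2840 + 105 = -2735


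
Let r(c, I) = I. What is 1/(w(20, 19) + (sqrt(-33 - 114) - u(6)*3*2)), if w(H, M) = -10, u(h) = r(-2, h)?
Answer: -46/2263 - 7*I*sqrt(3)/2263 ≈ -0.020327 - 0.0053576*I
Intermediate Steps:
u(h) = h
1/(w(20, 19) + (sqrt(-33 - 114) - u(6)*3*2)) = 1/(-10 + (sqrt(-33 - 114) - 6*3*2)) = 1/(-10 + (sqrt(-147) - 18*2)) = 1/(-10 + (7*I*sqrt(3) - 1*36)) = 1/(-10 + (7*I*sqrt(3) - 36)) = 1/(-10 + (-36 + 7*I*sqrt(3))) = 1/(-46 + 7*I*sqrt(3))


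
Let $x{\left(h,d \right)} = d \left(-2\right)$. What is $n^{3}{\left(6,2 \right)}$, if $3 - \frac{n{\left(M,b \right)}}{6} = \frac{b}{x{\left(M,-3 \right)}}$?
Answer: $4096$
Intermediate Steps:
$x{\left(h,d \right)} = - 2 d$
$n{\left(M,b \right)} = 18 - b$ ($n{\left(M,b \right)} = 18 - 6 \frac{b}{\left(-2\right) \left(-3\right)} = 18 - 6 \frac{b}{6} = 18 - b$)
$n^{3}{\left(6,2 \right)} = \left(18 - 2\right)^{3} = 16^{3} = 4096$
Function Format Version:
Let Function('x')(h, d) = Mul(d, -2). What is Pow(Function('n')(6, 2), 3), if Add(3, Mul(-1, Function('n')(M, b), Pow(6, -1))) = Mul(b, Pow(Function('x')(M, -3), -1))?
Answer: 4096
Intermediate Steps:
Function('x')(h, d) = Mul(-2, d)
Function('n')(M, b) = Add(18, Mul(-1, b)) (Function('n')(M, b) = Add(18, Mul(-6, Mul(b, Pow(Mul(-2, -3), -1)))) = Add(18, Mul(-6, Mul(b, Pow(6, -1)))) = Add(18, Mul(-6, Mul(b, Rational(1, 6)))) = Add(18, Mul(-6, Mul(Rational(1, 6), b))) = Add(18, Mul(-1, b)))
Pow(Function('n')(6, 2), 3) = Pow(Add(18, Mul(-1, 2)), 3) = Pow(Add(18, -2), 3) = Pow(16, 3) = 4096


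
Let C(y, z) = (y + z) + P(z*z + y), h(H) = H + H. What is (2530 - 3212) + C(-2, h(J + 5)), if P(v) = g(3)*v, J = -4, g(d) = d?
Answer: -676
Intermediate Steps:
h(H) = 2*H
P(v) = 3*v
C(y, z) = z + 3*z**2 + 4*y (C(y, z) = (y + z) + 3*(z*z + y) = (y + z) + 3*(z**2 + y) = (y + z) + 3*(y + z**2) = (y + z) + (3*y + 3*z**2) = z + 3*z**2 + 4*y)
(2530 - 3212) + C(-2, h(J + 5)) = (2530 - 3212) + (2*(-4 + 5) + 3*(2*(-4 + 5))**2 + 4*(-2)) = -682 + (2*1 + 3*(2*1)**2 - 8) = -682 + (2 + 3*2**2 - 8) = -682 + (2 + 3*4 - 8) = -682 + (2 + 12 - 8) = -682 + 6 = -676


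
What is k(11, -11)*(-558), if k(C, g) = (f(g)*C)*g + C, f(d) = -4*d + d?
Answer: 2221956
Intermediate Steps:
f(d) = -3*d
k(C, g) = C - 3*C*g² (k(C, g) = ((-3*g)*C)*g + C = (-3*C*g)*g + C = -3*C*g² + C = C - 3*C*g²)
k(11, -11)*(-558) = (11*(1 - 3*(-11)²))*(-558) = (11*(1 - 3*121))*(-558) = (11*(1 - 363))*(-558) = (11*(-362))*(-558) = -3982*(-558) = 2221956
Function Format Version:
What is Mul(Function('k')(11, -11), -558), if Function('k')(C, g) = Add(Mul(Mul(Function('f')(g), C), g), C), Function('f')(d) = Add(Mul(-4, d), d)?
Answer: 2221956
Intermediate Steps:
Function('f')(d) = Mul(-3, d)
Function('k')(C, g) = Add(C, Mul(-3, C, Pow(g, 2))) (Function('k')(C, g) = Add(Mul(Mul(Mul(-3, g), C), g), C) = Add(Mul(Mul(-3, C, g), g), C) = Add(Mul(-3, C, Pow(g, 2)), C) = Add(C, Mul(-3, C, Pow(g, 2))))
Mul(Function('k')(11, -11), -558) = Mul(Mul(11, Add(1, Mul(-3, Pow(-11, 2)))), -558) = Mul(Mul(11, Add(1, Mul(-3, 121))), -558) = Mul(Mul(11, Add(1, -363)), -558) = Mul(Mul(11, -362), -558) = Mul(-3982, -558) = 2221956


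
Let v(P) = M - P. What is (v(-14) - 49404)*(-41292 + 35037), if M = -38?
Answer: 309172140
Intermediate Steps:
v(P) = -38 - P
(v(-14) - 49404)*(-41292 + 35037) = ((-38 - 1*(-14)) - 49404)*(-41292 + 35037) = ((-38 + 14) - 49404)*(-6255) = (-24 - 49404)*(-6255) = -49428*(-6255) = 309172140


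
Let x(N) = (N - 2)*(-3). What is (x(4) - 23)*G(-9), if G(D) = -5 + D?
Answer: 406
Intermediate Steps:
x(N) = 6 - 3*N (x(N) = (-2 + N)*(-3) = 6 - 3*N)
(x(4) - 23)*G(-9) = ((6 - 3*4) - 23)*(-5 - 9) = ((6 - 12) - 23)*(-14) = (-6 - 23)*(-14) = -29*(-14) = 406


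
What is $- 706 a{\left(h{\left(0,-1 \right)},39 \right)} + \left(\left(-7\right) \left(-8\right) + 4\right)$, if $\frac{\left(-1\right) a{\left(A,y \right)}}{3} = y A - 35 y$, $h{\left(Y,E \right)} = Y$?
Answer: $-2891010$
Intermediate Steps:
$a{\left(A,y \right)} = 105 y - 3 A y$ ($a{\left(A,y \right)} = - 3 \left(y A - 35 y\right) = - 3 \left(A y - 35 y\right) = - 3 \left(- 35 y + A y\right) = 105 y - 3 A y$)
$- 706 a{\left(h{\left(0,-1 \right)},39 \right)} + \left(\left(-7\right) \left(-8\right) + 4\right) = - 706 \cdot 3 \cdot 39 \left(35 - 0\right) + \left(\left(-7\right) \left(-8\right) + 4\right) = - 706 \cdot 3 \cdot 39 \left(35 + 0\right) + \left(56 + 4\right) = - 706 \cdot 3 \cdot 39 \cdot 35 + 60 = \left(-706\right) 4095 + 60 = -2891070 + 60 = -2891010$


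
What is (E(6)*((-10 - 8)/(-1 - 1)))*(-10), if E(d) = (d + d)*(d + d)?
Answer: -12960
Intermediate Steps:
E(d) = 4*d**2 (E(d) = (2*d)*(2*d) = 4*d**2)
(E(6)*((-10 - 8)/(-1 - 1)))*(-10) = ((4*6**2)*((-10 - 8)/(-1 - 1)))*(-10) = ((4*36)*(-18/(-2)))*(-10) = (144*(-18*(-1/2)))*(-10) = (144*9)*(-10) = 1296*(-10) = -12960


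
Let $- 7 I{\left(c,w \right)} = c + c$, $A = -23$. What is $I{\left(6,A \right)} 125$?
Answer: $- \frac{1500}{7} \approx -214.29$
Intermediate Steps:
$I{\left(c,w \right)} = - \frac{2 c}{7}$ ($I{\left(c,w \right)} = - \frac{c + c}{7} = - \frac{2 c}{7}$)
$I{\left(6,A \right)} 125 = \left(- \frac{2}{7}\right) 6 \cdot 125 = \left(- \frac{12}{7}\right) 125 = - \frac{1500}{7}$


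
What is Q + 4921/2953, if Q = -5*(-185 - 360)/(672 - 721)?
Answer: -7805796/144697 ≈ -53.946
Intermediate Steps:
Q = -2725/49 (Q = -(-2725)/(-49) = -(-2725)*(-1)/49 = -5*545/49 = -2725/49 ≈ -55.612)
Q + 4921/2953 = -2725/49 + 4921/2953 = -7805796/144697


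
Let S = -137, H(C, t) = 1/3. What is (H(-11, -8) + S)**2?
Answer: 168100/9 ≈ 18678.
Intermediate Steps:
H(C, t) = 1/3
(H(-11, -8) + S)**2 = (1/3 - 137)**2 = (-410/3)**2 = 168100/9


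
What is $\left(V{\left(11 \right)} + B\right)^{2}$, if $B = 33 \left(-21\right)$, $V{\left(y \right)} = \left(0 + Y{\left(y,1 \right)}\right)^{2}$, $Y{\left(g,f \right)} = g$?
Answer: $327184$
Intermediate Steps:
$V{\left(y \right)} = y^{2}$ ($V{\left(y \right)} = \left(0 + y\right)^{2} = y^{2}$)
$B = -693$
$\left(V{\left(11 \right)} + B\right)^{2} = \left(11^{2} - 693\right)^{2} = \left(121 - 693\right)^{2} = \left(-572\right)^{2} = 327184$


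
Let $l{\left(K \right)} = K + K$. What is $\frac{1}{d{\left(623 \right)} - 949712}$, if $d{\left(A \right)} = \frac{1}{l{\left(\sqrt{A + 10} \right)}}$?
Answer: $- \frac{2404670784}{2283744699614207} - \frac{2 \sqrt{633}}{2283744699614207} \approx -1.053 \cdot 10^{-6}$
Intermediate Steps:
$l{\left(K \right)} = 2 K$
$d{\left(A \right)} = \frac{1}{2 \sqrt{10 + A}}$ ($d{\left(A \right)} = \frac{1}{2 \sqrt{A + 10}} = \frac{1}{2 \sqrt{10 + A}}$)
$\frac{1}{d{\left(623 \right)} - 949712} = \frac{1}{\frac{1}{2 \sqrt{10 + 623}} - 949712} = \frac{1}{\frac{1}{2 \sqrt{633}} - 949712} = \frac{1}{\frac{\frac{1}{633} \sqrt{633}}{2} - 949712} = \frac{1}{\frac{\sqrt{633}}{1266} - 949712} = \frac{1}{-949712 + \frac{\sqrt{633}}{1266}}$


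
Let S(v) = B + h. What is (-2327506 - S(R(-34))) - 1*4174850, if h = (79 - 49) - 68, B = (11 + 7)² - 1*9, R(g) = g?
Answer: -6502633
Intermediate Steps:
B = 315 (B = 18² - 9 = 324 - 9 = 315)
h = -38 (h = 30 - 68 = -38)
S(v) = 277 (S(v) = 315 - 38 = 277)
(-2327506 - S(R(-34))) - 1*4174850 = (-2327506 - 1*277) - 1*4174850 = (-2327506 - 277) - 4174850 = -2327783 - 4174850 = -6502633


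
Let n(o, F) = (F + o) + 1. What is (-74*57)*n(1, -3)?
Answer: 4218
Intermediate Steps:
n(o, F) = 1 + F + o
(-74*57)*n(1, -3) = (-74*57)*(1 - 3 + 1) = -4218*(-1) = 4218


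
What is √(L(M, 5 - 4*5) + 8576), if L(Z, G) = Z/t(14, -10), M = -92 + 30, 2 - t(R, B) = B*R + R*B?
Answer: √170495085/141 ≈ 92.605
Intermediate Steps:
t(R, B) = 2 - 2*B*R (t(R, B) = 2 - (B*R + R*B) = 2 - (B*R + B*R) = 2 - 2*B*R)
M = -62
L(Z, G) = Z/282 (L(Z, G) = Z/(2 - 2*(-10)*14) = Z/(2 + 280) = Z/282)
√(L(M, 5 - 4*5) + 8576) = √((1/282)*(-62) + 8576) = √(-31/141 + 8576) = √(1209185/141) = √170495085/141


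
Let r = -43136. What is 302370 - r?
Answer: 345506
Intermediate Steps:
302370 - r = 302370 - 1*(-43136) = 302370 + 43136 = 345506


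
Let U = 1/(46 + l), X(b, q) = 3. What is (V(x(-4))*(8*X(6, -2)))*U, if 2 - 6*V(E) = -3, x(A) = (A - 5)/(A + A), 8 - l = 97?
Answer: -20/43 ≈ -0.46512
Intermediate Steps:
l = -89 (l = 8 - 1*97 = 8 - 97 = -89)
U = -1/43 (U = 1/(46 - 89) = 1/(-43) = -1/43 ≈ -0.023256)
x(A) = (-5 + A)/(2*A) (x(A) = (-5 + A)/((2*A)) = (-5 + A)*(1/(2*A)) = (-5 + A)/(2*A))
V(E) = ⅚ (V(E) = ⅓ - ⅙*(-3) = ⅓ + ½ = ⅚)
(V(x(-4))*(8*X(6, -2)))*U = (5*(8*3)/6)*(-1/43) = ((⅚)*24)*(-1/43) = 20*(-1/43) = -20/43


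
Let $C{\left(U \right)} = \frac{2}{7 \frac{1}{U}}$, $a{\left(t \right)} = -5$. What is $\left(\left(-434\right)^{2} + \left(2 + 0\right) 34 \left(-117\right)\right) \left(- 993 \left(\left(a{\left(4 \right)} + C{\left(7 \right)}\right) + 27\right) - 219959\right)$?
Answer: $-43979896400$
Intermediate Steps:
$C{\left(U \right)} = \frac{2 U}{7}$ ($C{\left(U \right)} = 2 \frac{U}{7} = \frac{2 U}{7}$)
$\left(\left(-434\right)^{2} + \left(2 + 0\right) 34 \left(-117\right)\right) \left(- 993 \left(\left(a{\left(4 \right)} + C{\left(7 \right)}\right) + 27\right) - 219959\right) = \left(\left(-434\right)^{2} + \left(2 + 0\right) 34 \left(-117\right)\right) \left(- 993 \left(\left(-5 + \frac{2}{7} \cdot 7\right) + 27\right) - 219959\right) = \left(188356 + 2 \cdot 34 \left(-117\right)\right) \left(- 993 \left(\left(-5 + 2\right) + 27\right) - 219959\right) = \left(188356 + 68 \left(-117\right)\right) \left(- 993 \left(-3 + 27\right) - 219959\right) = \left(188356 - 7956\right) \left(\left(-993\right) 24 - 219959\right) = 180400 \left(-23832 - 219959\right) = 180400 \left(-243791\right) = -43979896400$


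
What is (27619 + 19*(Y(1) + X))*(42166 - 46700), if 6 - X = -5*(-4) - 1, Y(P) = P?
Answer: -124190794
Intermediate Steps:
X = -13 (X = 6 - (-5*(-4) - 1) = 6 - (20 - 1) = 6 - 1*19 = 6 - 19 = -13)
(27619 + 19*(Y(1) + X))*(42166 - 46700) = (27619 + 19*(1 - 13))*(42166 - 46700) = (27619 + 19*(-12))*(-4534) = (27619 - 228)*(-4534) = 27391*(-4534) = -124190794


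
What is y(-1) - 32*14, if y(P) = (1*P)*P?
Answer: -447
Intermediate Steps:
y(P) = P**2 (y(P) = P*P = P**2)
y(-1) - 32*14 = (-1)**2 - 32*14 = 1 - 448 = -447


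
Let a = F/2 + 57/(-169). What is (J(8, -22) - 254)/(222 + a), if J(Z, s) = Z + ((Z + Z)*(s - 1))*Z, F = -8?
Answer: -107822/7357 ≈ -14.656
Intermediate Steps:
a = -733/169 (a = -8/2 + 57/(-169) = -8*½ + 57*(-1/169) = -4 - 57/169 = -733/169 ≈ -4.3373)
J(Z, s) = Z + 2*Z²*(-1 + s) (J(Z, s) = Z + ((2*Z)*(-1 + s))*Z = Z + (2*Z*(-1 + s))*Z = Z + 2*Z²*(-1 + s))
(J(8, -22) - 254)/(222 + a) = (8*(1 - 2*8 + 2*8*(-22)) - 254)/(222 - 733/169) = (8*(1 - 16 - 352) - 254)/(36785/169) = (8*(-367) - 254)*(169/36785) = (-2936 - 254)*(169/36785) = -3190*169/36785 = -107822/7357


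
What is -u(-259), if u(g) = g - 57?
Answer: 316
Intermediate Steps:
u(g) = -57 + g
-u(-259) = -(-57 - 259) = -1*(-316) = 316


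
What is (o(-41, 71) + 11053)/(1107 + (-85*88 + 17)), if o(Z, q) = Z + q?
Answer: -11083/6356 ≈ -1.7437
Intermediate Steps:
(o(-41, 71) + 11053)/(1107 + (-85*88 + 17)) = ((-41 + 71) + 11053)/(1107 + (-85*88 + 17)) = (30 + 11053)/(1107 + (-7480 + 17)) = 11083/(1107 - 7463) = 11083/(-6356) = 11083*(-1/6356) = -11083/6356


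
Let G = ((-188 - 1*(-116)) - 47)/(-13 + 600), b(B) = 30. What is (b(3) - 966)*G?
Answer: 111384/587 ≈ 189.75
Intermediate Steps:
G = -119/587 (G = ((-188 + 116) - 47)/587 = (-72 - 47)*(1/587) = -119*1/587 = -119/587 ≈ -0.20273)
(b(3) - 966)*G = (30 - 966)*(-119/587) = -936*(-119/587) = 111384/587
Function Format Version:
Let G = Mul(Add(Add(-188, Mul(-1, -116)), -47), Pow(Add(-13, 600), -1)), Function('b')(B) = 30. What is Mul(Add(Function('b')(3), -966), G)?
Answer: Rational(111384, 587) ≈ 189.75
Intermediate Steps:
G = Rational(-119, 587) (G = Mul(Add(Add(-188, 116), -47), Pow(587, -1)) = Mul(Add(-72, -47), Rational(1, 587)) = Mul(-119, Rational(1, 587)) = Rational(-119, 587) ≈ -0.20273)
Mul(Add(Function('b')(3), -966), G) = Mul(Add(30, -966), Rational(-119, 587)) = Mul(-936, Rational(-119, 587)) = Rational(111384, 587)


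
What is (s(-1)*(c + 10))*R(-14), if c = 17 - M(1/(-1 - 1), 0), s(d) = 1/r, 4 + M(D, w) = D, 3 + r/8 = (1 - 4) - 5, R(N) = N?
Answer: 441/88 ≈ 5.0114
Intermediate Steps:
r = -88 (r = -24 + 8*((1 - 4) - 5) = -24 + 8*(-3 - 5) = -24 + 8*(-8) = -24 - 64 = -88)
M(D, w) = -4 + D
s(d) = -1/88 (s(d) = 1/(-88) = -1/88)
c = 43/2 (c = 17 - (-4 + 1/(-1 - 1)) = 17 - (-4 + 1/(-2)) = 17 - (-4 - ½) = 17 - 1*(-9/2) = 17 + 9/2 = 43/2 ≈ 21.500)
(s(-1)*(c + 10))*R(-14) = -(43/2 + 10)/88*(-14) = -1/88*63/2*(-14) = -63/176*(-14) = 441/88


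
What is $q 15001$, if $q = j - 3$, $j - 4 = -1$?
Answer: $0$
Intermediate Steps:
$j = 3$ ($j = 4 - 1 = 3$)
$q = 0$ ($q = 3 - 3 = 0$)
$q 15001 = 0 \cdot 15001 = 0$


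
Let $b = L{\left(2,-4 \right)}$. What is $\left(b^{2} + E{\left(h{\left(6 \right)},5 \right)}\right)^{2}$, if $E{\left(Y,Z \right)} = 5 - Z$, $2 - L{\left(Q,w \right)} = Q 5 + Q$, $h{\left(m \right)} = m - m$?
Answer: $10000$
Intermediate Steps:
$h{\left(m \right)} = 0$
$L{\left(Q,w \right)} = 2 - 6 Q$ ($L{\left(Q,w \right)} = 2 - \left(Q 5 + Q\right) = 2 - \left(5 Q + Q\right) = 2 - 6 Q$)
$b = -10$ ($b = 2 - 12 = -10$)
$\left(b^{2} + E{\left(h{\left(6 \right)},5 \right)}\right)^{2} = \left(\left(-10\right)^{2} + \left(5 - 5\right)\right)^{2} = \left(100 + \left(5 - 5\right)\right)^{2} = \left(100 + 0\right)^{2} = 100^{2} = 10000$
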